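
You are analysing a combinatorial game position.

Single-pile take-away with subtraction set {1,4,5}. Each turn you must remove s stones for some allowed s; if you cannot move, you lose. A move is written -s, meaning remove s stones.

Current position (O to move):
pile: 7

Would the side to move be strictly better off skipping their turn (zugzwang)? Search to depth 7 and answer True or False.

zugzwang(7, O) = False

[7] O move#1: -1:-1/6, -4:-1/3, -5:+1/2*
[2] X move#2: -1:-1/1*
[1] O move#3: -1:+1/0*
[0] end (terminal -1, X#4); searched 7 to 7
suppose O passes — search the same position with X to move:
pass> [7] X move#1: -1:-1/6, -4:-1/3, -5:+1/2*
pass> [2] O move#2: -1:-1/1*
pass> [1] X move#3: -1:+1/0*
pass> [0] end (terminal -1, O#4); searched 7 to 7
for O: play +1, pass -1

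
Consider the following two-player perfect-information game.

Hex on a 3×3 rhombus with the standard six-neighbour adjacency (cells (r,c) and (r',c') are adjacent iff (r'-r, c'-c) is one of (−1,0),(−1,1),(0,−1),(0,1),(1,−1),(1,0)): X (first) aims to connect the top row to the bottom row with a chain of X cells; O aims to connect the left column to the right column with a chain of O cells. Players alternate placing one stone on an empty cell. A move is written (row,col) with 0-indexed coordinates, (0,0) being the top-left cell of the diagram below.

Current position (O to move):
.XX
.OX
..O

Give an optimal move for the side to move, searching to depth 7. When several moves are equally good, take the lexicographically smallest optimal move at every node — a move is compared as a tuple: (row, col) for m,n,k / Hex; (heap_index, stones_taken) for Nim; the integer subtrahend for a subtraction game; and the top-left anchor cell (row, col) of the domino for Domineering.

ply 1, O at .XX/.OX/..O | (0,0)=-1→OXX/.OX/..O; (1,0)=-1→.XX/OOX/..O; (2,0)=-1→.XX/.OX/O.O; (2,1)=+1→.XX/.OX/.OO*
ply 2, X at .XX/.OX/.OO | (0,0)=-1→XXX/.OX/.OO*; (1,0)=-1→.XX/XOX/.OO; (2,0)=-1→.XX/.OX/XOO
ply 3, O at XXX/.OX/.OO | (1,0)=+1→XXX/OOX/.OO*; (2,0)=+1→XXX/.OX/OOO
ply 4: XXX/OOX/.OO is terminal -1 (X); from .XX/.OX/..O depth 7

O's best at [.XX/.OX/..O]: (2,1)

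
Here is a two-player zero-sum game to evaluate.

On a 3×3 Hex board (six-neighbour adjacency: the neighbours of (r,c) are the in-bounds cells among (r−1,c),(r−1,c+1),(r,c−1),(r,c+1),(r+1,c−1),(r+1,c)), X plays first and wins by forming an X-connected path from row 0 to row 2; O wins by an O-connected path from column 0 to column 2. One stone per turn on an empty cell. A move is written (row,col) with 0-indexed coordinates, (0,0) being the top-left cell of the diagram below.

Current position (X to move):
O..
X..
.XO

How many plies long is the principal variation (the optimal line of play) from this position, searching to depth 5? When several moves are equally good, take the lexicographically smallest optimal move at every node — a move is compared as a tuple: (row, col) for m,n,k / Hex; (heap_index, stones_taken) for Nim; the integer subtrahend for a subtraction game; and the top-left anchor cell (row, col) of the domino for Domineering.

PV length from [O../X../.XO]: 3 plies

[O../X../.XO] X move#1: (0,1):+1/OX./X../.XO*, (0,2):+1/O.X/X../.XO, (1,1):+1/O../XX./.XO, (1,2):+1/O../X.X/.XO, (2,0):+1/O../X../XXO
[OX./X../.XO] O move#2: (0,2):-1/OXO/X../.XO*, (1,1):-1/OX./XO./.XO, (1,2):-1/OX./X.O/.XO, (2,0):-1/OX./X../OXO
[OXO/X../.XO] X move#3: (1,1):+1/OXO/XX./.XO*, (1,2):+1/OXO/X.X/.XO, (2,0):+1/OXO/X../XXO
[OXO/XX./.XO] end (terminal -1, O#4); searched O../X../.XO to 5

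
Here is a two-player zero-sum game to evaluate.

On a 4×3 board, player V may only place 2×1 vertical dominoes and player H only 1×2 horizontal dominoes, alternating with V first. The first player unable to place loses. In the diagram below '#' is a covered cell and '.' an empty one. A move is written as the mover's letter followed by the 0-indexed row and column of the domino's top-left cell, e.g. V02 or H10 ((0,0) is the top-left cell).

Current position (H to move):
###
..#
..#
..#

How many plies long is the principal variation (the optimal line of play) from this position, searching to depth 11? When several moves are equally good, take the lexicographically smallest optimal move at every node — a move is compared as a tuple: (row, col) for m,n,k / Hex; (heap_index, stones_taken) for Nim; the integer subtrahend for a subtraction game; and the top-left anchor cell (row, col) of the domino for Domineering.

PV length from [###/..#/..#/..#]: 1 ply

ply 1, H at ###/..#/..#/..# | H10=-1→###/###/..#/..#; H20=+1→###/..#/###/..#*; H30=-1→###/..#/..#/###
ply 2: ###/..#/###/..# is terminal -1 (V); from ###/..#/..#/..# depth 11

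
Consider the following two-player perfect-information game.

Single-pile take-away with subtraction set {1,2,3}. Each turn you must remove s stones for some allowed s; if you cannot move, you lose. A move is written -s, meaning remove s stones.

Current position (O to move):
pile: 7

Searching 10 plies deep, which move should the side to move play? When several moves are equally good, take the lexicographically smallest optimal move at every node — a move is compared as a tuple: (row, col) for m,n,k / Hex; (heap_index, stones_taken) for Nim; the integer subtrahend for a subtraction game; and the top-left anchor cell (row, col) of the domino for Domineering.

O's best at [7]: -3

[7] O move#1: -1:-1/6, -2:-1/5, -3:+1/4*
[4] X move#2: -1:-1/3*, -2:-1/2, -3:-1/1
[3] O move#3: -1:-1/2, -2:-1/1, -3:+1/0*
[0] end (terminal -1, X#4); searched 7 to 10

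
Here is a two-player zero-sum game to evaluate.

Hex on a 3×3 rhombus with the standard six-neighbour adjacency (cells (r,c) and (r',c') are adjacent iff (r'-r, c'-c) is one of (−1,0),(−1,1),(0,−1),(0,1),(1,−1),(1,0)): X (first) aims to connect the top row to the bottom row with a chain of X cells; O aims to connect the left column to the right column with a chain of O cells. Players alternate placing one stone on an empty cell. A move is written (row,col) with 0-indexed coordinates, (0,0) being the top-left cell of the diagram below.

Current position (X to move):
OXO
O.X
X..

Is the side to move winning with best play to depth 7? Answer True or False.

X winning at [OXO/O.X/X..]: True

[OXO/O.X/X..] X move#1: (1,1):+1/OXO/OXX/X..*, (2,1):-1/OXO/O.X/XX., (2,2):-1/OXO/O.X/X.X
[OXO/OXX/X..] end (terminal -1, O#2); searched OXO/O.X/X.. to 7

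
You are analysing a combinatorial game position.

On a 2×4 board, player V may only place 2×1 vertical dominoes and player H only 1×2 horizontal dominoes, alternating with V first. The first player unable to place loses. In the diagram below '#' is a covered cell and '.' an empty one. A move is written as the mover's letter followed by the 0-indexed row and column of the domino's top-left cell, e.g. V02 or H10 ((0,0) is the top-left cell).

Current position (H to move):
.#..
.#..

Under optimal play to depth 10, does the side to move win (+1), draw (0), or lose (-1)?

value(.#../.#.., H) = +1

ply 1, H at .#../.#.. | H02=+1→.###/.#..*; H12=+1→.#../.###
ply 2, V at .###/.#.. | V00=-1→####/##..*
ply 3, H at ####/##.. | H12=+1→####/####*
ply 4: ####/#### is terminal -1 (V); from .#../.#.. depth 10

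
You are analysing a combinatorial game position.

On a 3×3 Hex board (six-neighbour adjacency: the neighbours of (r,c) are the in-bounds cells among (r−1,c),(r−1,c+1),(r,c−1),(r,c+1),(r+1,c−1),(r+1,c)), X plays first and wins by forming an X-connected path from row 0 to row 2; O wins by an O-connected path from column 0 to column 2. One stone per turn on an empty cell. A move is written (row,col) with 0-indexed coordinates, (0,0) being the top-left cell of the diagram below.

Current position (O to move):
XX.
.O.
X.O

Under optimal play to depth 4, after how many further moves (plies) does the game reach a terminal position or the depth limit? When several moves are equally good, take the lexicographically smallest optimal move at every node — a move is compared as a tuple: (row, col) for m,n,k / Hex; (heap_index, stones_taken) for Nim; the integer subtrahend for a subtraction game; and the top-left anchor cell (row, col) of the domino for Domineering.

PV length from [XX./.O./X.O]: 3 plies

p1 O@[XX./.O./X.O]: (0,2)[XXO/.O./X.O]-1 (1,0)[XX./OO./X.O]+1* (1,2)[XX./.OO/X.O]-1 (2,1)[XX./.O./XOO]-1
p2 X@[XX./OO./X.O]: (0,2)[XXX/OO./X.O]-1* (1,2)[XX./OOX/X.O]-1 (2,1)[XX./OO./XXO]-1
p3 O@[XXX/OO./X.O]: (1,2)[XXX/OOO/X.O]+1* (2,1)[XXX/OO./XOO]+1
p4 X@[XXX/OOO/X.O] terminal -1; root [XX./.O./X.O] d4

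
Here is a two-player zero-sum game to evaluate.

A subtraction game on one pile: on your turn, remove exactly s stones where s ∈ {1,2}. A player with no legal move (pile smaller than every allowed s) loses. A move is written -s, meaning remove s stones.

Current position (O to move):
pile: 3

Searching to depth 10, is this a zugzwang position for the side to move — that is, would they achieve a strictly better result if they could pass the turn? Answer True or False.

ply 1, O at 3 | -1=-1→2*; -2=-1→1
ply 2, X at 2 | -1=-1→1; -2=+1→0*
ply 3: 0 is terminal -1 (O); from 3 depth 10
if O skipped the turn, X would face:
~ ply 1, X at 3 | -1=-1→2*; -2=-1→1
~ ply 2, O at 2 | -1=-1→1; -2=+1→0*
~ ply 3: 0 is terminal -1 (X); from 3 depth 10
compare (O): move=-1 vs pass=+1

zugzwang(3, O) = True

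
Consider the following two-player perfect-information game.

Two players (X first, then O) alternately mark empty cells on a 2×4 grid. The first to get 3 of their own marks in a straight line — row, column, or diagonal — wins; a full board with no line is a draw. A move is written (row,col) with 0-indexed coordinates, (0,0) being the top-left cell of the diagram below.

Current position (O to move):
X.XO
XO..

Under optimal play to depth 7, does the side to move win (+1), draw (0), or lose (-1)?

value(X.XO/XO.., O) = 0

[X.XO/XO..] O move#1: (0,1):+0/XOXO/XO..*, (1,2):-1/X.XO/XOO., (1,3):-1/X.XO/XO.O
[XOXO/XO..] X move#2: (1,2):+0/XOXO/XOX.*, (1,3):+0/XOXO/XO.X
[XOXO/XOX.] O move#3: (1,3):+0/XOXO/XOXO*
[XOXO/XOXO] end (terminal +0, X#4); searched X.XO/XO.. to 7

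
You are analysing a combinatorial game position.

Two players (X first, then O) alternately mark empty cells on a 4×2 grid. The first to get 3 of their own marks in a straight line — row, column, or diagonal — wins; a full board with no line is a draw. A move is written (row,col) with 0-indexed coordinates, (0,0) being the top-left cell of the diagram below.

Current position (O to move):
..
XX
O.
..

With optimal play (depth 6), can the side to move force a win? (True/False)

O winning at [../XX/O./..]: False

p1 O@[../XX/O./..]: (0,0)[O./XX/O./..]-1 (0,1)[.O/XX/O./..]+0* (2,1)[../XX/OO/..]+0 (3,0)[../XX/O./O.]-1 (3,1)[../XX/O./.O]+0
p2 X@[.O/XX/O./..]: (0,0)[XO/XX/O./..]+0* (2,1)[.O/XX/OX/..]+0 (3,0)[.O/XX/O./X.]+0 (3,1)[.O/XX/O./.X]+0
p3 O@[XO/XX/O./..]: (2,1)[XO/XX/OO/..]+0* (3,0)[XO/XX/O./O.]+0 (3,1)[XO/XX/O./.O]+0
p4 X@[XO/XX/OO/..]: (3,0)[XO/XX/OO/X.]+0* (3,1)[XO/XX/OO/.X]+0
p5 O@[XO/XX/OO/X.]: (3,1)[XO/XX/OO/XO]+0*
p6 X@[XO/XX/OO/XO] terminal +0; root [../XX/O./..] d6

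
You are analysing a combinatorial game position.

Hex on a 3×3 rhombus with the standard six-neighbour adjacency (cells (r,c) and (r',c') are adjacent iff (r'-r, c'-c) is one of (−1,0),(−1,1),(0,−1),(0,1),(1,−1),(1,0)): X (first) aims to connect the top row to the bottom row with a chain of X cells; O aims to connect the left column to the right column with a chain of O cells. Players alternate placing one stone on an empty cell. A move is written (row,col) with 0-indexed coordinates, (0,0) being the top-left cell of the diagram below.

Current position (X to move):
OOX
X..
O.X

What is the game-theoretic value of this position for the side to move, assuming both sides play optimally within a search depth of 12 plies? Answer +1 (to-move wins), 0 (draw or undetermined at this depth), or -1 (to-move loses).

ply 1, X at OOX/X../O.X | (1,1)=+1→OOX/XX./O.X*; (1,2)=+1→OOX/X.X/O.X; (2,1)=+1→OOX/X../OXX
ply 2, O at OOX/XX./O.X | (1,2)=-1→OOX/XXO/O.X*; (2,1)=-1→OOX/XX./OOX
ply 3, X at OOX/XXO/O.X | (2,1)=+1→OOX/XXO/OXX*
ply 4: OOX/XXO/OXX is terminal -1 (O); from OOX/X../O.X depth 12

value(OOX/X../O.X, X) = +1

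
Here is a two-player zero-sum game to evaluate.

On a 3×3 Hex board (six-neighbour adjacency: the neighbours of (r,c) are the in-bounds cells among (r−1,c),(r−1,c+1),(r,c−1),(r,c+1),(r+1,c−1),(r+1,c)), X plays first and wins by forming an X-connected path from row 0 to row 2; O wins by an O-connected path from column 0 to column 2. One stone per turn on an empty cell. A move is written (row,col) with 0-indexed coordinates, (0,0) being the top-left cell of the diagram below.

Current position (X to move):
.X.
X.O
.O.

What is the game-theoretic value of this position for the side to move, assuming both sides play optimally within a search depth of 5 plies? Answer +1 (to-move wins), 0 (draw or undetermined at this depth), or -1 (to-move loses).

ply 1, X at .X./X.O/.O. | (0,0)=-1→XX./X.O/.O.; (0,2)=-1→.XX/X.O/.O.; (1,1)=-1→.X./XXO/.O.; (2,0)=+1→.X./X.O/XO.*; (2,2)=-1→.X./X.O/.OX
ply 2: .X./X.O/XO. is terminal -1 (O); from .X./X.O/.O. depth 5

value(.X./X.O/.O., X) = +1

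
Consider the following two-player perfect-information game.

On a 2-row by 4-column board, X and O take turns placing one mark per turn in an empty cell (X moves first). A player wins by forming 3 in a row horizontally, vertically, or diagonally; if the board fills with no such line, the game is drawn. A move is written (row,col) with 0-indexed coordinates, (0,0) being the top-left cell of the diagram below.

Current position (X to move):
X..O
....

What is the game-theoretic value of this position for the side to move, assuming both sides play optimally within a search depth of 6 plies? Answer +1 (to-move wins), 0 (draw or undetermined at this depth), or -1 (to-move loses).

p1 X@[X..O/....]: (0,1)[XX.O/....]+0* (0,2)[X.XO/....]+0 (1,0)[X..O/X...]+0 (1,1)[X..O/.X..]+0 (1,2)[X..O/..X.]+0 (1,3)[X..O/...X]+0
p2 O@[XX.O/....]: (0,2)[XXOO/....]+0* (1,0)[XX.O/O...]-1 (1,1)[XX.O/.O..]-1 (1,2)[XX.O/..O.]-1 (1,3)[XX.O/...O]-1
p3 X@[XXOO/....]: (1,0)[XXOO/X...]+0* (1,1)[XXOO/.X..]+0 (1,2)[XXOO/..X.]+0 (1,3)[XXOO/...X]+0
p4 O@[XXOO/X...]: (1,1)[XXOO/XO..]+0* (1,2)[XXOO/X.O.]+0 (1,3)[XXOO/X..O]+0
p5 X@[XXOO/XO..]: (1,2)[XXOO/XOX.]+0* (1,3)[XXOO/XO.X]+0
p6 O@[XXOO/XOX.]: (1,3)[XXOO/XOXO]+0*
p7 X@[XXOO/XOXO] terminal +0; root [X..O/....] d6

value(X..O/...., X) = 0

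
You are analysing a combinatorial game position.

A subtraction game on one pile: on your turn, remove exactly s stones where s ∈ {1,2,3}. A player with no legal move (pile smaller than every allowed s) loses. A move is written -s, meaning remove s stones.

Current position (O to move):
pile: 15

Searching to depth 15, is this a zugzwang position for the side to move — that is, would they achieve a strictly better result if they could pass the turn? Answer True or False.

zugzwang(15, O) = False

[15] O move#1: -1:-1/14, -2:-1/13, -3:+1/12*
[12] X move#2: -1:-1/11*, -2:-1/10, -3:-1/9
[11] O move#3: -1:-1/10, -2:-1/9, -3:+1/8*
[8] X move#4: -1:-1/7*, -2:-1/6, -3:-1/5
[7] O move#5: -1:-1/6, -2:-1/5, -3:+1/4*
[4] X move#6: -1:-1/3*, -2:-1/2, -3:-1/1
[3] O move#7: -1:-1/2, -2:-1/1, -3:+1/0*
[0] end (terminal -1, X#8); searched 15 to 15
suppose O passes — search the same position with X to move:
pass> [15] X move#1: -1:-1/14, -2:-1/13, -3:+1/12*
pass> [12] O move#2: -1:-1/11*, -2:-1/10, -3:-1/9
pass> [11] X move#3: -1:-1/10, -2:-1/9, -3:+1/8*
pass> [8] O move#4: -1:-1/7*, -2:-1/6, -3:-1/5
pass> [7] X move#5: -1:-1/6, -2:-1/5, -3:+1/4*
pass> [4] O move#6: -1:-1/3*, -2:-1/2, -3:-1/1
pass> [3] X move#7: -1:-1/2, -2:-1/1, -3:+1/0*
pass> [0] end (terminal -1, O#8); searched 15 to 15
for O: play +1, pass -1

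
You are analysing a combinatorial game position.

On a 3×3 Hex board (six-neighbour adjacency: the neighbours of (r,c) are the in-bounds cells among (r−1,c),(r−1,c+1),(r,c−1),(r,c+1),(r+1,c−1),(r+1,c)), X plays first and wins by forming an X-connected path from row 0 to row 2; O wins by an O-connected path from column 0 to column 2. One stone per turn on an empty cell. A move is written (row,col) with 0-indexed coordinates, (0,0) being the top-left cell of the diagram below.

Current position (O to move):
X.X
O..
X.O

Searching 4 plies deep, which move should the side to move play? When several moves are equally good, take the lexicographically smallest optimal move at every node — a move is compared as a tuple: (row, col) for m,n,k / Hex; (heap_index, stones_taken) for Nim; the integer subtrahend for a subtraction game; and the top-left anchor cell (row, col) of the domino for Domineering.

O's best at [X.X/O../X.O]: (1,1)

[X.X/O../X.O] O move#1: (0,1):-1/XOX/O../X.O, (1,1):+1/X.X/OO./X.O*, (1,2):-1/X.X/O.O/X.O, (2,1):-1/X.X/O../XOO
[X.X/OO./X.O] X move#2: (0,1):-1/XXX/OO./X.O*, (1,2):-1/X.X/OOX/X.O, (2,1):-1/X.X/OO./XXO
[XXX/OO./X.O] O move#3: (1,2):+1/XXX/OOO/X.O*, (2,1):+1/XXX/OO./XOO
[XXX/OOO/X.O] end (terminal -1, X#4); searched X.X/O../X.O to 4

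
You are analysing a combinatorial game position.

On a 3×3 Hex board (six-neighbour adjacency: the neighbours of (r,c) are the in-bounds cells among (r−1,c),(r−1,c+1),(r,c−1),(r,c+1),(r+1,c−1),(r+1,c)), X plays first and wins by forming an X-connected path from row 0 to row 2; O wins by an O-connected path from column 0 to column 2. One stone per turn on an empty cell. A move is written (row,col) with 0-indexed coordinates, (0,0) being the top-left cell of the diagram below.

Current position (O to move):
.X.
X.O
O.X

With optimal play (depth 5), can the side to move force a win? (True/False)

O winning at [.X./X.O/O.X]: True

[.X./X.O/O.X] O move#1: (0,0):+1/OX./X.O/O.X*, (0,2):+1/.XO/X.O/O.X, (1,1):+1/.X./XOO/O.X, (2,1):+1/.X./X.O/OOX
[OX./X.O/O.X] X move#2: (0,2):-1/OXX/X.O/O.X*, (1,1):-1/OX./XXO/O.X, (2,1):-1/OX./X.O/OXX
[OXX/X.O/O.X] O move#3: (1,1):+1/OXX/XOO/O.X*, (2,1):+1/OXX/X.O/OOX
[OXX/XOO/O.X] end (terminal -1, X#4); searched .X./X.O/O.X to 5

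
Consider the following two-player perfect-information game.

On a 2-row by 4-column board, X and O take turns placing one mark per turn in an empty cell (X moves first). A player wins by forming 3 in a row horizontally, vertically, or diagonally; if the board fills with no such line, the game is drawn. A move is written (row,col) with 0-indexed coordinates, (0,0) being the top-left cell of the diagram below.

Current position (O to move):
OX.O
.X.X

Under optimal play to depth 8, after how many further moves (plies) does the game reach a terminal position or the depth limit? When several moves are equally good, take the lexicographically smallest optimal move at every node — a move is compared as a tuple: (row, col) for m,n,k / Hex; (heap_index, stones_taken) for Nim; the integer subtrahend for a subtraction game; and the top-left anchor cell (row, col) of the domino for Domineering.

PV length from [OX.O/.X.X]: 3 plies

ply 1, O at OX.O/.X.X | (0,2)=-1→OXOO/.X.X; (1,0)=-1→OX.O/OX.X; (1,2)=+0→OX.O/.XOX*
ply 2, X at OX.O/.XOX | (0,2)=+0→OXXO/.XOX*; (1,0)=+0→OX.O/XXOX
ply 3, O at OXXO/.XOX | (1,0)=+0→OXXO/OXOX*
ply 4: OXXO/OXOX is terminal +0 (X); from OX.O/.X.X depth 8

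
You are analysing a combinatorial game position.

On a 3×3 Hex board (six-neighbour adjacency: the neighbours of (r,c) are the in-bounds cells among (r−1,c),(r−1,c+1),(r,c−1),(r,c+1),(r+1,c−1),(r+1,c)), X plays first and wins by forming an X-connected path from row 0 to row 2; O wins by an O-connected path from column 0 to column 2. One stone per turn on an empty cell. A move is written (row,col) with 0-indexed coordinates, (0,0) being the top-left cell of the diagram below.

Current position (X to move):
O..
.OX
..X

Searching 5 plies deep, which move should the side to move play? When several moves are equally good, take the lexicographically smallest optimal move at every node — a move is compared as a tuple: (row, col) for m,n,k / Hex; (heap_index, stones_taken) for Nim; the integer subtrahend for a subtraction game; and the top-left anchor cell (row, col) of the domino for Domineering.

X's best at [O../.OX/..X]: (0,2)

ply 1, X at O../.OX/..X | (0,1)=-1→OX./.OX/..X; (0,2)=+1→O.X/.OX/..X*; (1,0)=-1→O../XOX/..X; (2,0)=-1→O../.OX/X.X; (2,1)=-1→O../.OX/.XX
ply 2: O.X/.OX/..X is terminal -1 (O); from O../.OX/..X depth 5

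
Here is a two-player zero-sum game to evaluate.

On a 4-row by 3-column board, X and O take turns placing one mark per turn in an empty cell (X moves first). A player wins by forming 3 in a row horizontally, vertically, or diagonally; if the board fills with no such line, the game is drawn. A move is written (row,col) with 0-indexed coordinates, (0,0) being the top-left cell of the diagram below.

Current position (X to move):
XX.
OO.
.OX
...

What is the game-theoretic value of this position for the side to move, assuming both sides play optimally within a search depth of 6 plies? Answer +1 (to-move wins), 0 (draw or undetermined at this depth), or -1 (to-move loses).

value(XX./OO./.OX/..., X) = +1

ply 1, X at XX./OO./.OX/... | (0,2)=+1→XXX/OO./.OX/...*; (1,2)=-1→XX./OOX/.OX/...; (2,0)=-1→XX./OO./XOX/...; (3,0)=-1→XX./OO./.OX/X..; (3,1)=-1→XX./OO./.OX/.X.; (3,2)=-1→XX./OO./.OX/..X
ply 2: XXX/OO./.OX/... is terminal -1 (O); from XX./OO./.OX/... depth 6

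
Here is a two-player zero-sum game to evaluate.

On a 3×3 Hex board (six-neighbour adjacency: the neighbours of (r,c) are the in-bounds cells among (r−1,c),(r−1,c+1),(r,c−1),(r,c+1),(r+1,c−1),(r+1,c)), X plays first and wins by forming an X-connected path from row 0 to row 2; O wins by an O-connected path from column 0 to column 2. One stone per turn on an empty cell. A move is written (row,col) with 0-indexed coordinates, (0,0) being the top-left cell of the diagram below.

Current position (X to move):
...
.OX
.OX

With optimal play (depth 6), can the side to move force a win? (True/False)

ply 1, X at .../.OX/.OX | (0,0)=-1→X../.OX/.OX; (0,1)=-1→.X./.OX/.OX; (0,2)=+1→..X/.OX/.OX*; (1,0)=+1→.../XOX/.OX; (2,0)=+1→.../.OX/XOX
ply 2: ..X/.OX/.OX is terminal -1 (O); from .../.OX/.OX depth 6

X winning at [.../.OX/.OX]: True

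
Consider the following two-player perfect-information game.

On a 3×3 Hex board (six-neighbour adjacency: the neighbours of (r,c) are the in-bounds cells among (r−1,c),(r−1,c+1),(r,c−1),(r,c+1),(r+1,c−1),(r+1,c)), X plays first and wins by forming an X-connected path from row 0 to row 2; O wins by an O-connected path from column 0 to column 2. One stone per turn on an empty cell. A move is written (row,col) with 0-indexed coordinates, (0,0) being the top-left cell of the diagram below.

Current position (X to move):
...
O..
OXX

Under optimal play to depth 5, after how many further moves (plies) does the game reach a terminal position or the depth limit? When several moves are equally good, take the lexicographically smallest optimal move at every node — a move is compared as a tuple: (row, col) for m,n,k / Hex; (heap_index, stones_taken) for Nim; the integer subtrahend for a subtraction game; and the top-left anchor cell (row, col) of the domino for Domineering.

ply 1, X at .../O../OXX | (0,0)=-1→X../O../OXX; (0,1)=-1→.X./O../OXX; (0,2)=+1→..X/O../OXX*; (1,1)=+1→.../OX./OXX; (1,2)=-1→.../O.X/OXX
ply 2, O at ..X/O../OXX | (0,0)=-1→O.X/O../OXX*; (0,1)=-1→.OX/O../OXX; (1,1)=-1→..X/OO./OXX; (1,2)=-1→..X/O.O/OXX
ply 3, X at O.X/O../OXX | (0,1)=+1→OXX/O../OXX*; (1,1)=+1→O.X/OX./OXX; (1,2)=+1→O.X/O.X/OXX
ply 4, O at OXX/O../OXX | (1,1)=-1→OXX/OO./OXX*; (1,2)=-1→OXX/O.O/OXX
ply 5, X at OXX/OO./OXX | (1,2)=+1→OXX/OOX/OXX*
ply 6: OXX/OOX/OXX is terminal -1 (O); from .../O../OXX depth 5

PV length from [.../O../OXX]: 5 plies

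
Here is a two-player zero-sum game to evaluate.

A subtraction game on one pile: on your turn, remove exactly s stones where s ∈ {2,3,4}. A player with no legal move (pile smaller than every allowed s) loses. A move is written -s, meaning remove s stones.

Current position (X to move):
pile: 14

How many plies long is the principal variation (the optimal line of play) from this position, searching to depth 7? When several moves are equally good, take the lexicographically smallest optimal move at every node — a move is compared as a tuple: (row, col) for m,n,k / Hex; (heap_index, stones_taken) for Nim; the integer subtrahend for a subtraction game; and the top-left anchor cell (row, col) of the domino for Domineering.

PV length from [14]: 5 plies

[14] X move#1: -2:+1/12*, -3:-1/11, -4:-1/10
[12] O move#2: -2:-1/10*, -3:-1/9, -4:-1/8
[10] X move#3: -2:-1/8, -3:+1/7*, -4:+1/6
[7] O move#4: -2:-1/5*, -3:-1/4, -4:-1/3
[5] X move#5: -2:-1/3, -3:-1/2, -4:+1/1*
[1] end (terminal -1, O#6); searched 14 to 7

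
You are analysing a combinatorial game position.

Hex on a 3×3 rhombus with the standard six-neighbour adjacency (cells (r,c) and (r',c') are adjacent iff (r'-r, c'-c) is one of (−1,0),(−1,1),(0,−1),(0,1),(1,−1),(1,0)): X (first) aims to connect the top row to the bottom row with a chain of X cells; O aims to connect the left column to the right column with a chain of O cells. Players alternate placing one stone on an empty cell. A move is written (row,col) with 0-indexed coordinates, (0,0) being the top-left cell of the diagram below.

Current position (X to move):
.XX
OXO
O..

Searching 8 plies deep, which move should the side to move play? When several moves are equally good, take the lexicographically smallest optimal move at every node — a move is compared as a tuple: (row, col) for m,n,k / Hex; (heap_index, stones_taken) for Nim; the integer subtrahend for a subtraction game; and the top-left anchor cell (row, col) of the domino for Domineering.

X's best at [.XX/OXO/O..]: (2,1)

[.XX/OXO/O..] X move#1: (0,0):-1/XXX/OXO/O.., (2,1):+1/.XX/OXO/OX.*, (2,2):-1/.XX/OXO/O.X
[.XX/OXO/OX.] end (terminal -1, O#2); searched .XX/OXO/O.. to 8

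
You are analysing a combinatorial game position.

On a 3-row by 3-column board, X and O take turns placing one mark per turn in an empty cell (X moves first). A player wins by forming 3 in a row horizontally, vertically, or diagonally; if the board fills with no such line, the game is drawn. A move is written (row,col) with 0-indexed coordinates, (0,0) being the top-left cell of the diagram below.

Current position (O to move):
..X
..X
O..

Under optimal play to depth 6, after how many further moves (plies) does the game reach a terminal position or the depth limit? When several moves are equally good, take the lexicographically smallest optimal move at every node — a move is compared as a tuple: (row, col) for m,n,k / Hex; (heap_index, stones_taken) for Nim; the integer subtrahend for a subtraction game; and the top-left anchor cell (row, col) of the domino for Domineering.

PV length from [..X/..X/O..]: 3 plies

[..X/..X/O..] O move#1: (0,0):-1/O.X/..X/O.., (0,1):-1/.OX/..X/O.., (1,0):-1/..X/O.X/O.., (1,1):-1/..X/.OX/O.., (2,1):-1/..X/..X/OO., (2,2):+1/..X/..X/O.O*
[..X/..X/O.O] X move#2: (0,0):-1/X.X/..X/O.O*, (0,1):-1/.XX/..X/O.O, (1,0):-1/..X/X.X/O.O, (1,1):-1/..X/.XX/O.O, (2,1):-1/..X/..X/OXO
[X.X/..X/O.O] O move#3: (0,1):+0/XOX/..X/O.O, (1,0):-1/X.X/O.X/O.O, (1,1):-1/X.X/.OX/O.O, (2,1):+1/X.X/..X/OOO*
[X.X/..X/OOO] end (terminal -1, X#4); searched ..X/..X/O.. to 6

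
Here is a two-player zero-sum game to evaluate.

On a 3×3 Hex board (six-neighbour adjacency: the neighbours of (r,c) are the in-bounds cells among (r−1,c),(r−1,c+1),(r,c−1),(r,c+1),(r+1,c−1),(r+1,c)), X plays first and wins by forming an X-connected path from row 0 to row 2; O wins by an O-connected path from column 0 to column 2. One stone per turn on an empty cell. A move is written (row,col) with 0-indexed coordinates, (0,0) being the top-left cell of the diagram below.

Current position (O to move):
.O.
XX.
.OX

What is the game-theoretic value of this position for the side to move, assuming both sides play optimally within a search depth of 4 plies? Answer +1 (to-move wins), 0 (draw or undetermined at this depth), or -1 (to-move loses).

value(.O./XX./.OX, O) = -1

[.O./XX./.OX] O move#1: (0,0):-1/OO./XX./.OX*, (0,2):-1/.OO/XX./.OX, (1,2):-1/.O./XXO/.OX, (2,0):-1/.O./XX./OOX
[OO./XX./.OX] X move#2: (0,2):+1/OOX/XX./.OX*, (1,2):-1/OO./XXX/.OX, (2,0):-1/OO./XX./XOX
[OOX/XX./.OX] O move#3: (1,2):-1/OOX/XXO/.OX*, (2,0):-1/OOX/XX./OOX
[OOX/XXO/.OX] X move#4: (2,0):+1/OOX/XXO/XOX*
[OOX/XXO/XOX] end (terminal -1, O#5); searched .O./XX./.OX to 4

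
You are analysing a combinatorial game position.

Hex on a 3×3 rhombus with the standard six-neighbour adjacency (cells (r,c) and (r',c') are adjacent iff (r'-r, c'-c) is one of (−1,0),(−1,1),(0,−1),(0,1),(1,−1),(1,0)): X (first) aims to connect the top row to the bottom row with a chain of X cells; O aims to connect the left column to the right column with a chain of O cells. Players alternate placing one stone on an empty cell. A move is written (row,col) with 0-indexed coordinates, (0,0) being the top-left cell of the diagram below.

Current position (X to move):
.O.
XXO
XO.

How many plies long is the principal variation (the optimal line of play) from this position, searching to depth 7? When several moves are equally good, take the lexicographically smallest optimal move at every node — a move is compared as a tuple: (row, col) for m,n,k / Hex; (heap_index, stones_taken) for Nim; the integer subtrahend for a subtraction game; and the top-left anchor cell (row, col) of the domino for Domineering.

p1 X@[.O./XXO/XO.]: (0,0)[XO./XXO/XO.]+1* (0,2)[.OX/XXO/XO.]+1 (2,2)[.O./XXO/XOX]+1
p2 O@[XO./XXO/XO.] terminal -1; root [.O./XXO/XO.] d7

PV length from [.O./XXO/XO.]: 1 ply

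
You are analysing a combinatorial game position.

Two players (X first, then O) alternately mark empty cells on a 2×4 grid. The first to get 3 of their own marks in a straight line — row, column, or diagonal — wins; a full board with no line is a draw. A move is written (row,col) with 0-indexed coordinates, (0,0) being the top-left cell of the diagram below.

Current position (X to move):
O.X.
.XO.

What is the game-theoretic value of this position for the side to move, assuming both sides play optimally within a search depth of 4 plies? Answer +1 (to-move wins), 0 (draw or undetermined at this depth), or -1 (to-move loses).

p1 X@[O.X./.XO.]: (0,1)[OXX./.XO.]+0* (0,3)[O.XX/.XO.]+0 (1,0)[O.X./XXO.]+0 (1,3)[O.X./.XOX]+0
p2 O@[OXX./.XO.]: (0,3)[OXXO/.XO.]+0* (1,0)[OXX./OXO.]-1 (1,3)[OXX./.XOO]-1
p3 X@[OXXO/.XO.]: (1,0)[OXXO/XXO.]+0* (1,3)[OXXO/.XOX]+0
p4 O@[OXXO/XXO.]: (1,3)[OXXO/XXOO]+0*
p5 X@[OXXO/XXOO] terminal +0; root [O.X./.XO.] d4

value(O.X./.XO., X) = 0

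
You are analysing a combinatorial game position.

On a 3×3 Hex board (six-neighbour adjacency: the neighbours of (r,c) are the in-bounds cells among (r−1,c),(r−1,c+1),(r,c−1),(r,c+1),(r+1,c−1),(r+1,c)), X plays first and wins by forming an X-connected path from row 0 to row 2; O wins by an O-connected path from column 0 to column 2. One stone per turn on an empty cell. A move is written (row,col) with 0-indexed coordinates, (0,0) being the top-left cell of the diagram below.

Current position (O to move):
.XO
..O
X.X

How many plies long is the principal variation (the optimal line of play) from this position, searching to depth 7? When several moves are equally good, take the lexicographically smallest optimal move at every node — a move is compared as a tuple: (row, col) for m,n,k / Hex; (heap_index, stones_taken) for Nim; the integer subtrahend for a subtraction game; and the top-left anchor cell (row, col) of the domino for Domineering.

ply 1, O at .XO/..O/X.X | (0,0)=-1→OXO/..O/X.X*; (1,0)=-1→.XO/O.O/X.X; (1,1)=-1→.XO/.OO/X.X; (2,1)=-1→.XO/..O/XOX
ply 2, X at OXO/..O/X.X | (1,0)=+1→OXO/X.O/X.X*; (1,1)=+1→OXO/.XO/X.X; (2,1)=+1→OXO/..O/XXX
ply 3: OXO/X.O/X.X is terminal -1 (O); from .XO/..O/X.X depth 7

PV length from [.XO/..O/X.X]: 2 plies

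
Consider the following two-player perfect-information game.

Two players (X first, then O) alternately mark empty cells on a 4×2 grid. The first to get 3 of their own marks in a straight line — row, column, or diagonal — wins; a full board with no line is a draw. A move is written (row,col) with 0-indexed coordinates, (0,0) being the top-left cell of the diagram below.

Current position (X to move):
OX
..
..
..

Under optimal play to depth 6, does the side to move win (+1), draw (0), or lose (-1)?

value(OX/../../.., X) = 0

p1 X@[OX/../../..]: (1,0)[OX/X./../..]+0* (1,1)[OX/.X/../..]+0 (2,0)[OX/../X./..]+0 (2,1)[OX/../.X/..]+0 (3,0)[OX/../../X.]+0 (3,1)[OX/../../.X]+0
p2 O@[OX/X./../..]: (1,1)[OX/XO/../..]+0* (2,0)[OX/X./O./..]+0 (2,1)[OX/X./.O/..]+0 (3,0)[OX/X./../O.]+0 (3,1)[OX/X./../.O]+0
p3 X@[OX/XO/../..]: (2,0)[OX/XO/X./..]+0* (2,1)[OX/XO/.X/..]+0 (3,0)[OX/XO/../X.]+0 (3,1)[OX/XO/../.X]+0
p4 O@[OX/XO/X./..]: (2,1)[OX/XO/XO/..]-1 (3,0)[OX/XO/X./O.]+0* (3,1)[OX/XO/X./.O]-1
p5 X@[OX/XO/X./O.]: (2,1)[OX/XO/XX/O.]+0* (3,1)[OX/XO/X./OX]+0
p6 O@[OX/XO/XX/O.]: (3,1)[OX/XO/XX/OO]+0*
p7 X@[OX/XO/XX/OO] terminal +0; root [OX/../../..] d6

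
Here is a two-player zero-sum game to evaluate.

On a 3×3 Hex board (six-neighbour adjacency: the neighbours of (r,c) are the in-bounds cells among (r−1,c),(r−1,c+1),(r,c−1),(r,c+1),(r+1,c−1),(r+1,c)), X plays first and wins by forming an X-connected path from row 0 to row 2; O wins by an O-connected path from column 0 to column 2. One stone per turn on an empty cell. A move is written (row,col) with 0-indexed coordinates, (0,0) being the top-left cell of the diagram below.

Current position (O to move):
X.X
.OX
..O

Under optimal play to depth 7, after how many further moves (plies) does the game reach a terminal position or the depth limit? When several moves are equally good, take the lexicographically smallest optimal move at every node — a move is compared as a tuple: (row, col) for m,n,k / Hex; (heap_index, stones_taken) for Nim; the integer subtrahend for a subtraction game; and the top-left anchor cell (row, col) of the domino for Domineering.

PV length from [X.X/.OX/..O]: 3 plies

[X.X/.OX/..O] O move#1: (0,1):-1/XOX/.OX/..O, (1,0):-1/X.X/OOX/..O, (2,0):-1/X.X/.OX/O.O, (2,1):+1/X.X/.OX/.OO*
[X.X/.OX/.OO] X move#2: (0,1):-1/XXX/.OX/.OO*, (1,0):-1/X.X/XOX/.OO, (2,0):-1/X.X/.OX/XOO
[XXX/.OX/.OO] O move#3: (1,0):+1/XXX/OOX/.OO*, (2,0):+1/XXX/.OX/OOO
[XXX/OOX/.OO] end (terminal -1, X#4); searched X.X/.OX/..O to 7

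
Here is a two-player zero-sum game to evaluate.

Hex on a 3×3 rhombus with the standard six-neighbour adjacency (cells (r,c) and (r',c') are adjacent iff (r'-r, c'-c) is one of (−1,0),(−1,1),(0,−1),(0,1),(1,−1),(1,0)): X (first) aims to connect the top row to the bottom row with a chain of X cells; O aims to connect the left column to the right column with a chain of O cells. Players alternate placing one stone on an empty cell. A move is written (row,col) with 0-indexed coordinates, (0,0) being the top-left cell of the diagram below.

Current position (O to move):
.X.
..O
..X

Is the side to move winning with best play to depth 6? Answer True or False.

O winning at [.X./..O/..X]: True

[.X./..O/..X] O move#1: (0,0):-1/OX./..O/..X, (0,2):-1/.XO/..O/..X, (1,0):-1/.X./O.O/..X, (1,1):+1/.X./.OO/..X*, (2,0):+1/.X./..O/O.X, (2,1):-1/.X./..O/.OX
[.X./.OO/..X] X move#2: (0,0):-1/XX./.OO/..X*, (0,2):-1/.XX/.OO/..X, (1,0):-1/.X./XOO/..X, (2,0):-1/.X./.OO/X.X, (2,1):-1/.X./.OO/.XX
[XX./.OO/..X] O move#3: (0,2):+1/XXO/.OO/..X*, (1,0):+1/XX./OOO/..X, (2,0):+1/XX./.OO/O.X, (2,1):+1/XX./.OO/.OX
[XXO/.OO/..X] X move#4: (1,0):-1/XXO/XOO/..X*, (2,0):-1/XXO/.OO/X.X, (2,1):-1/XXO/.OO/.XX
[XXO/XOO/..X] O move#5: (2,0):+1/XXO/XOO/O.X*, (2,1):-1/XXO/XOO/.OX
[XXO/XOO/O.X] end (terminal -1, X#6); searched .X./..O/..X to 6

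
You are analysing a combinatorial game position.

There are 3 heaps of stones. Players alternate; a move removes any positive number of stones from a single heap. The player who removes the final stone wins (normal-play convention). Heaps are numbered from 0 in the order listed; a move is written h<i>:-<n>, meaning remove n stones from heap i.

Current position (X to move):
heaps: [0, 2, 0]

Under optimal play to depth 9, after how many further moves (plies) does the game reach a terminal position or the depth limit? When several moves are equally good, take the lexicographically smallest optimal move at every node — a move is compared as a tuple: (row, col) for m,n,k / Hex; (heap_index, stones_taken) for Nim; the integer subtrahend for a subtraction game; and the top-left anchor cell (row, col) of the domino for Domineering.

ply 1, X at (0,2,0) | h1:-1=-1→(0,1,0); h1:-2=+1→(0,0,0)*
ply 2: (0,0,0) is terminal -1 (O); from (0,2,0) depth 9

PV length from [(0,2,0)]: 1 ply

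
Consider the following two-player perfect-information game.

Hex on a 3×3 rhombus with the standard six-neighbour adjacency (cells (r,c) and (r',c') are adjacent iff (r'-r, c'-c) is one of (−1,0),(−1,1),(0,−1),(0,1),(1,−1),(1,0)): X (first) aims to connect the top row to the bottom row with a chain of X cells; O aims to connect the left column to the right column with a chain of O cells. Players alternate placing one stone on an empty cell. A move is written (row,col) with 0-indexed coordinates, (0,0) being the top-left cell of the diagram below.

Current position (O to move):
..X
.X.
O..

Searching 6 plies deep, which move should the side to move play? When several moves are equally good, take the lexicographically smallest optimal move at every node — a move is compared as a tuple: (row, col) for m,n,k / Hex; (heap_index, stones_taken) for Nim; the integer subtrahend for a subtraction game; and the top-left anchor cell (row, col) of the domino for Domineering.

O's best at [..X/.X./O..]: (2,1)

[..X/.X./O..] O move#1: (0,0):-1/O.X/.X./O.., (0,1):-1/.OX/.X./O.., (1,0):-1/..X/OX./O.., (1,2):-1/..X/.XO/O.., (2,1):+1/..X/.X./OO.*, (2,2):-1/..X/.X./O.O
[..X/.X./OO.] X move#2: (0,0):-1/X.X/.X./OO.*, (0,1):-1/.XX/.X./OO., (1,0):-1/..X/XX./OO., (1,2):-1/..X/.XX/OO., (2,2):-1/..X/.X./OOX
[X.X/.X./OO.] O move#3: (0,1):+1/XOX/.X./OO.*, (1,0):+1/X.X/OX./OO., (1,2):+1/X.X/.XO/OO., (2,2):+1/X.X/.X./OOO
[XOX/.X./OO.] X move#4: (1,0):-1/XOX/XX./OO.*, (1,2):-1/XOX/.XX/OO., (2,2):-1/XOX/.X./OOX
[XOX/XX./OO.] O move#5: (1,2):+1/XOX/XXO/OO.*, (2,2):+1/XOX/XX./OOO
[XOX/XXO/OO.] end (terminal -1, X#6); searched ..X/.X./O.. to 6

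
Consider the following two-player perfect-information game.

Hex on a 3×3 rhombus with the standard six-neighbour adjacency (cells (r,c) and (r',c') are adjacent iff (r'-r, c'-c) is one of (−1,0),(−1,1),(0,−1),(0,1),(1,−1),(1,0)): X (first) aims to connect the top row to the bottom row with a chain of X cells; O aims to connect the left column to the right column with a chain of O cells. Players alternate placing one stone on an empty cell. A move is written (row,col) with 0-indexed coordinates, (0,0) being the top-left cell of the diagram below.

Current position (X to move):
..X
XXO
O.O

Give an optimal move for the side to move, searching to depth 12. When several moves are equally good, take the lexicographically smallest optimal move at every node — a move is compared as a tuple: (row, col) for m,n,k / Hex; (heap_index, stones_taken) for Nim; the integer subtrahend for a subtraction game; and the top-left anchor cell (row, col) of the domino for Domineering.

X's best at [..X/XXO/O.O]: (2,1)

p1 X@[..X/XXO/O.O]: (0,0)[X.X/XXO/O.O]-1 (0,1)[.XX/XXO/O.O]-1 (2,1)[..X/XXO/OXO]+1*
p2 O@[..X/XXO/OXO] terminal -1; root [..X/XXO/O.O] d12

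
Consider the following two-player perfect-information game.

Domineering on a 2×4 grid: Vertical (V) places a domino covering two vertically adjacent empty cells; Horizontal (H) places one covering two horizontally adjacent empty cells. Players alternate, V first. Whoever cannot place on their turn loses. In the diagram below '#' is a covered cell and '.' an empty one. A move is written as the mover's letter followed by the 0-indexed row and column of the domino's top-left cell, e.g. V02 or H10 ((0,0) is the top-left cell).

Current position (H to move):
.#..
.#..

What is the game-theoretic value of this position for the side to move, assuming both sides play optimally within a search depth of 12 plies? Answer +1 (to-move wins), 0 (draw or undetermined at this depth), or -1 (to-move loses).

ply 1, H at .#../.#.. | H02=+1→.###/.#..*; H12=+1→.#../.###
ply 2, V at .###/.#.. | V00=-1→####/##..*
ply 3, H at ####/##.. | H12=+1→####/####*
ply 4: ####/#### is terminal -1 (V); from .#../.#.. depth 12

value(.#../.#.., H) = +1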